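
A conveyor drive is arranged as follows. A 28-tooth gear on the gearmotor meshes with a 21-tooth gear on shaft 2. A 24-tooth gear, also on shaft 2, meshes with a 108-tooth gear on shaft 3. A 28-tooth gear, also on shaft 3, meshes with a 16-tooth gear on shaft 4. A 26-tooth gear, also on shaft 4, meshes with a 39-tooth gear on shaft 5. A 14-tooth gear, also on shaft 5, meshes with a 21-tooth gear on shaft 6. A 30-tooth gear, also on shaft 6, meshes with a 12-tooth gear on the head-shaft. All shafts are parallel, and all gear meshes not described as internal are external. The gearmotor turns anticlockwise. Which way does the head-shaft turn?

the gearmotor → shaft 2: external mesh, 1 reversal → CW.
shaft 2 → shaft 3: external mesh, 1 reversal → CCW.
shaft 3 → shaft 4: external mesh, 1 reversal → CW.
shaft 4 → shaft 5: external mesh, 1 reversal → CCW.
shaft 5 → shaft 6: external mesh, 1 reversal → CW.
shaft 6 → the head-shaft: external mesh, 1 reversal → CCW.
6 reversals in total — an even number — so the head-shaft turns the same way as the gearmotor.

anticlockwise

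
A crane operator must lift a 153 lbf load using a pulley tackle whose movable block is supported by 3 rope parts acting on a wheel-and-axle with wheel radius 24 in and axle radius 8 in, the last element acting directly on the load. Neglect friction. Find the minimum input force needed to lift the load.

17 lbf

Block-and-tackle MA = number of supporting rope parts = 3.
Wheel-and-axle MA = R/r = 24/8 = 3.
Combined ideal MA = 3 × 3 = 9.
Effort = load / MA = 153 / 9 = 17 lbf.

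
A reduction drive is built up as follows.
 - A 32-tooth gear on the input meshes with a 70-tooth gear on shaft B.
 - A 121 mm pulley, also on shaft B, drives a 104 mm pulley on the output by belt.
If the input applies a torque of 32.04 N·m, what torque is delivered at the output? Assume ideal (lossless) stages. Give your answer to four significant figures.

Gear mesh: ratio = 70/32 = 2.1875; torque at shaft B = 32.04 × 2.1875 = 70.087 N·m.
Belt: ratio = 104/121 = 0.8595; torque at the output = 70.087 × 0.8595 = 60.24 N·m.

60.24 N·m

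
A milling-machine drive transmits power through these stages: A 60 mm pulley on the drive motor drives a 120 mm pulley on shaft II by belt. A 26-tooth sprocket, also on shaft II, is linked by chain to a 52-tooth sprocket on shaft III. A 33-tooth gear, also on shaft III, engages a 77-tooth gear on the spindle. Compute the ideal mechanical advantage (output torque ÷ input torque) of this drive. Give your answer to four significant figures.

9.333

Each stage contributes driven/driver: belt 120/60 = 2, chain 52/26 = 2, gear mesh 77/33 = 2.3333.
Overall: 2 × 2 × 2.3333 = 9.3333.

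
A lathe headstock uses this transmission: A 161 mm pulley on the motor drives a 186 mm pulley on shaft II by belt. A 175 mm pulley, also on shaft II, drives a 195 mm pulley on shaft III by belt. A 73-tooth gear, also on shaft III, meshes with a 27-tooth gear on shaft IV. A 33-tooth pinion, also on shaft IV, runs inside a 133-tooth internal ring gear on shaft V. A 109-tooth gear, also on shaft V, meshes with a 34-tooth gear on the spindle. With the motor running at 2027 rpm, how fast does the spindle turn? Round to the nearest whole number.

3386 rpm

belt 186/161 = 1.1553 → 2027/1.1553 = 1754.6 rpm
belt 195/175 = 1.1143 → 1754.6/1.1143 = 1574.6 rpm
gear mesh 27/73 = 0.36986 → 1574.6/0.36986 = 4257.3 rpm
internal gear 133/33 = 4.0303 → 4257.3/4.0303 = 1056.3 rpm
gear mesh 34/109 = 0.31193 → 1056.3/0.31193 = 3386.4 rpm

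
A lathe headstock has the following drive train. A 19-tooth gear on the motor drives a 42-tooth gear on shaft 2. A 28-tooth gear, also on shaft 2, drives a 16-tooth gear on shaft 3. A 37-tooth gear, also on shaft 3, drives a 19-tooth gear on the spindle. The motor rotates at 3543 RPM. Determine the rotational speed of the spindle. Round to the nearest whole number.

the motor → shaft 2 (gear mesh, 42/19): 3543 ÷ 2.2105 = 1602.8 RPM
shaft 2 → shaft 3 (gear mesh, 16/28): 1602.8 ÷ 0.57143 = 2804.9 RPM
shaft 3 → the spindle (gear mesh, 19/37): 2804.9 ÷ 0.51351 = 5462.1 RPM

5462 RPM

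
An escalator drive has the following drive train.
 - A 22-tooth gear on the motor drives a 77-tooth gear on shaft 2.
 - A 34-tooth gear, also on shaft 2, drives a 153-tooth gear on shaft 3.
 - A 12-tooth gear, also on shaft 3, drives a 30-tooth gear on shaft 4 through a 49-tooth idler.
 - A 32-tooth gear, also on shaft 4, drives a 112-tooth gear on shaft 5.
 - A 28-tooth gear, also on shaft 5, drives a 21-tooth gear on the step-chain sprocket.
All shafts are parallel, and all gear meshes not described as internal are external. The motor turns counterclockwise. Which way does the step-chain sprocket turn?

counterclockwise

the motor → shaft 2: external mesh, 1 reversal → CW.
shaft 2 → shaft 3: external mesh, 1 reversal → CCW.
shaft 3 → shaft 4: driver → idler → driven is 2 external meshes, 2 reversals → CCW.
shaft 4 → shaft 5: external mesh, 1 reversal → CW.
shaft 5 → the step-chain sprocket: external mesh, 1 reversal → CCW.
6 reversals in total — an even number — so the step-chain sprocket turns the same way as the motor.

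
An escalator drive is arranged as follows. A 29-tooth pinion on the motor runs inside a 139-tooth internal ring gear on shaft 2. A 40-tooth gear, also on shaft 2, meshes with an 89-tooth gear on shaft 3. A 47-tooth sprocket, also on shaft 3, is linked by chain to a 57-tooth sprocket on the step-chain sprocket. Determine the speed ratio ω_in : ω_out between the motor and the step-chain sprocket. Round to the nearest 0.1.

12.9

Each stage contributes driven/driver: internal gear 139/29 = 4.7931, gear mesh 89/40 = 2.225, chain 57/47 = 1.2128.
Overall: 4.7931 × 2.225 × 1.2128 = 12.934.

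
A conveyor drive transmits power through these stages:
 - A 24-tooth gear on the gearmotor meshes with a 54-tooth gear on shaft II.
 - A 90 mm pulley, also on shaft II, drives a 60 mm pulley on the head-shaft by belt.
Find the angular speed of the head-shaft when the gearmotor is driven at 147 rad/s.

the gearmotor → shaft II (gear mesh, 54/24): 147 ÷ 2.25 = 65.333 rad/s
shaft II → the head-shaft (belt, 60/90): 65.333 ÷ 0.66667 = 98 rad/s

98 rad/s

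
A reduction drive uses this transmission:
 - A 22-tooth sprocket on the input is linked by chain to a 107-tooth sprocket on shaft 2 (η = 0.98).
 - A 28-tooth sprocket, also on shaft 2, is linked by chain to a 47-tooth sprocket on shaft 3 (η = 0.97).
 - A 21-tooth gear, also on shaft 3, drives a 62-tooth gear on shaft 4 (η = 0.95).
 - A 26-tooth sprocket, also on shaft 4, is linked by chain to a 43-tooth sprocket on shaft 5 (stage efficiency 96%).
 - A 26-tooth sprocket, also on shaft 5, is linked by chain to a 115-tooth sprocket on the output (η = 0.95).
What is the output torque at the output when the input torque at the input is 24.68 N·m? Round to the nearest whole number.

3584 N·m

After the chain (107/22): 24.68 × 4.8636 × 0.98 = 117.63 N·m
After the chain (47/28): 117.63 × 1.6786 × 0.97 = 191.53 N·m
After the gear mesh (62/21): 191.53 × 2.9524 × 0.95 = 537.2 N·m
After the chain (43/26): 537.2 × 1.6538 × 0.96 = 852.92 N·m
After the chain (115/26): 852.92 × 4.4231 × 0.95 = 3583.9 N·m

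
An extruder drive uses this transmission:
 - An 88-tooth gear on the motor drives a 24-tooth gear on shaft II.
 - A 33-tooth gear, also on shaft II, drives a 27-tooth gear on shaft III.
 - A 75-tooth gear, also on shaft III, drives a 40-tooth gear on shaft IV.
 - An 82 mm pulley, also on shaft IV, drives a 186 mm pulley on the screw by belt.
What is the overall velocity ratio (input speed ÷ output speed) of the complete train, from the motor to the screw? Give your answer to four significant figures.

Each stage contributes driven/driver: gear mesh 24/88 = 0.27273, gear mesh 27/33 = 0.81818, gear mesh 40/75 = 0.53333, belt 186/82 = 2.2683.
Overall: 0.27273 × 0.81818 × 0.53333 × 2.2683 = 0.26995.

0.2699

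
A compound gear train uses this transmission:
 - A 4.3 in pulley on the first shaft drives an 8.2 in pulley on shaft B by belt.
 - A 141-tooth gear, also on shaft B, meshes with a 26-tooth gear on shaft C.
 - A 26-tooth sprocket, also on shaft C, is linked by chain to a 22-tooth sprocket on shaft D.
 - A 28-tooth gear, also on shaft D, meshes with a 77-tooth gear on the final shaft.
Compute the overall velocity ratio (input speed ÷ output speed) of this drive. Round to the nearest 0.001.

0.818

Each stage contributes driven/driver: belt 8.2/4.3 = 1.907, gear mesh 26/141 = 0.1844, chain 22/26 = 0.84615, gear mesh 77/28 = 2.75.
Overall: 1.907 × 0.1844 × 0.84615 × 2.75 = 0.81824.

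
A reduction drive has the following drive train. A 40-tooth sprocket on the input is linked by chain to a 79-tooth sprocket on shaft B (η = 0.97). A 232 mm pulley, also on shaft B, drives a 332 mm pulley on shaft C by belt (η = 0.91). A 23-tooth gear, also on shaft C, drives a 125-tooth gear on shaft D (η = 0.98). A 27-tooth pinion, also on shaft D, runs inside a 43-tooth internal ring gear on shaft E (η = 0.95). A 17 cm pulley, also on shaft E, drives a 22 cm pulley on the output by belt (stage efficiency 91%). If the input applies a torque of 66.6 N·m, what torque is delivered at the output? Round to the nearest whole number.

chain 79/40 = 1.975 → τ = 66.6·1.975·0.97 = 127.59 N·m
belt 332/232 = 1.431 → τ = 127.59·1.431·0.91 = 166.15 N·m
gear mesh 125/23 = 5.4348 → τ = 166.15·5.4348·0.98 = 884.94 N·m
internal gear 43/27 = 1.5926 → τ = 884.94·1.5926·0.95 = 1338.9 N·m
belt 22/17 = 1.2941 → τ = 1338.9·1.2941·0.91 = 1576.7 N·m

1577 N·m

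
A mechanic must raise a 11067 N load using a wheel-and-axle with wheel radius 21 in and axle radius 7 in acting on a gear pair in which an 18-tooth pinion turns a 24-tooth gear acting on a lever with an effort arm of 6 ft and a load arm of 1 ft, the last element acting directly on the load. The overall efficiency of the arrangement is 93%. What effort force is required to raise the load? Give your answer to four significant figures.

Wheel-and-axle MA = R/r = 21/7 = 3.
Gear pair MA = 24/18 = 1.3333.
Lever MA = effort arm / load arm = 6/1 = 6.
Combined ideal MA = 3 × 1.3333 × 6 = 24.
Actual MA = 24 × 0.93 = 22.32.
Effort = load / actual MA = 11067 / 22.32 = 495.83 N.

495.8 N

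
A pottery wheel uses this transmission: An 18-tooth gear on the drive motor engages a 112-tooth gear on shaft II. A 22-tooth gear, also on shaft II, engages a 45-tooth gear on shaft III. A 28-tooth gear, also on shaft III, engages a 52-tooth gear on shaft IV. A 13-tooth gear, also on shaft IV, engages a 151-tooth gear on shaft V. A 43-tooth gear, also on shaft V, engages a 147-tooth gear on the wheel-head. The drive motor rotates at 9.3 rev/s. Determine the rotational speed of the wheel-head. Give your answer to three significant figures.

Gear mesh: ratio = 112/18 = 6.2222, so shaft II turns at 9.3 / 6.2222 = 1.4946 rev/s.
Gear mesh: ratio = 45/22 = 2.0455, so shaft III turns at 1.4946 / 2.0455 = 0.73071 rev/s.
Gear mesh: ratio = 52/28 = 1.8571, so shaft IV turns at 0.73071 / 1.8571 = 0.39346 rev/s.
Gear mesh: ratio = 151/13 = 11.615, so shaft V turns at 0.39346 / 11.615 = 0.033874 rev/s.
Gear mesh: ratio = 147/43 = 3.4186, so the wheel-head turns at 0.033874 / 3.4186 = 0.0099088 rev/s.

0.00991 rev/s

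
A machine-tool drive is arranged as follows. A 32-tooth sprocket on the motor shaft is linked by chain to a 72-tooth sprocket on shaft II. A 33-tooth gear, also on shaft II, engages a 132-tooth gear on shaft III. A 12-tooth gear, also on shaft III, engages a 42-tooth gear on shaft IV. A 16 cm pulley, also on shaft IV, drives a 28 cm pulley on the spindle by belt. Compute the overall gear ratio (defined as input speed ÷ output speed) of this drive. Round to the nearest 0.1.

55.1

Each stage contributes driven/driver: chain 72/32 = 2.25, gear mesh 132/33 = 4, gear mesh 42/12 = 3.5, belt 28/16 = 1.75.
Overall: 2.25 × 4 × 3.5 × 1.75 = 55.125.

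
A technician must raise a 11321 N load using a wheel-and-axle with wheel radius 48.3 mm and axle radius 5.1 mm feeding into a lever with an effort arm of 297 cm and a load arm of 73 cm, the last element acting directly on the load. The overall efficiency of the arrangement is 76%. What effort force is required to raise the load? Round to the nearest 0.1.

386.6 N

Wheel-and-axle MA = R/r = 48.3/5.1 = 9.4706.
Lever MA = effort arm / load arm = 297/73 = 4.0685.
Combined ideal MA = 9.4706 × 4.0685 = 38.531.
Actual MA = 38.531 × 0.76 = 29.284.
Effort = load / actual MA = 11321 / 29.284 = 386.6 N.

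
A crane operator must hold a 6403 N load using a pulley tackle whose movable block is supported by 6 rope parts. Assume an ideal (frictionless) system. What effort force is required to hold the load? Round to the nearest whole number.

1067 N

Block-and-tackle MA = number of supporting rope parts = 6.
Effort = load / MA = 6403 / 6 = 1067.2 N.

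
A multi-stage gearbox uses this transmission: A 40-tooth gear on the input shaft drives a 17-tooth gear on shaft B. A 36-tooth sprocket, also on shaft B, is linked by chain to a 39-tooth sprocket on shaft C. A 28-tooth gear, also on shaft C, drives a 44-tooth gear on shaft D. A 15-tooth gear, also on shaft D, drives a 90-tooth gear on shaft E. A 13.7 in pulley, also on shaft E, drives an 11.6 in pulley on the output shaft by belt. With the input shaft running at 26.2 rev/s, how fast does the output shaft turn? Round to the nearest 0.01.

the input shaft → shaft B (gear mesh, 17/40): 26.2 ÷ 0.425 = 61.647 rev/s
shaft B → shaft C (chain, 39/36): 61.647 ÷ 1.0833 = 56.905 rev/s
shaft C → shaft D (gear mesh, 44/28): 56.905 ÷ 1.5714 = 36.212 rev/s
shaft D → shaft E (gear mesh, 90/15): 36.212 ÷ 6 = 6.0354 rev/s
shaft E → the output shaft (belt, 11.6/13.7): 6.0354 ÷ 0.84672 = 7.128 rev/s

7.13 rev/s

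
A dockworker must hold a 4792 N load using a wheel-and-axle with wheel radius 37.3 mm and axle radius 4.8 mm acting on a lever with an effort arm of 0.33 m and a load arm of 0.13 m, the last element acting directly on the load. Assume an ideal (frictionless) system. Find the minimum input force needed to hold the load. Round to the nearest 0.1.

Wheel-and-axle MA = R/r = 37.3/4.8 = 7.7708.
Lever MA = effort arm / load arm = 0.33/0.13 = 2.5385.
Combined ideal MA = 7.7708 × 2.5385 = 19.726.
Effort = load / MA = 4792 / 19.726 = 242.93 N.

242.9 N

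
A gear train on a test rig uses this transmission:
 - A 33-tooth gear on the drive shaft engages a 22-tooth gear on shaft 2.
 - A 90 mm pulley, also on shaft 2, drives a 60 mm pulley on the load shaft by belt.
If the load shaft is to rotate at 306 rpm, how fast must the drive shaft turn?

Overall ratio R = 0.66667 × 0.66667 = 0.44444.
Required input speed = output speed × R = 306 × 0.44444 = 136 rpm.

136 rpm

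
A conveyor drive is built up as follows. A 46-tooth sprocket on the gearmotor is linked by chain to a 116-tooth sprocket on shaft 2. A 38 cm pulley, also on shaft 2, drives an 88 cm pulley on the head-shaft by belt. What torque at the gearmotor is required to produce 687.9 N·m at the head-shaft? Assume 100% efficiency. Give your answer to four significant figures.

Overall ratio R = 2.5217 × 2.3158 = 5.8398.
Input torque = output torque / R = 687.9 / 5.8398 = 117.79 N·m.

117.8 N·m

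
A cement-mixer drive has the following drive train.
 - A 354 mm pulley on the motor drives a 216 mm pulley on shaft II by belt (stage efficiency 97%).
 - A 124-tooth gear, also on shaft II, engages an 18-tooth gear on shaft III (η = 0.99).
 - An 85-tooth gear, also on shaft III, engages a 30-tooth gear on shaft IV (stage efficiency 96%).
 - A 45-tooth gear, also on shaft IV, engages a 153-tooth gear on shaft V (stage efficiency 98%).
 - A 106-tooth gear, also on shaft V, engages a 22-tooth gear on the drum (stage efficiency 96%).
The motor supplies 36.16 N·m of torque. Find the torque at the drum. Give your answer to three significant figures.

0.692 N·m

Belt: ratio = 216/354 = 0.61017; torque at shaft II = 36.16 × 0.61017 × 0.97 = 21.402 N·m.
Gear mesh: ratio = 18/124 = 0.14516; torque at shaft III = 21.402 × 0.14516 × 0.99 = 3.0756 N·m.
Gear mesh: ratio = 30/85 = 0.35294; torque at shaft IV = 3.0756 × 0.35294 × 0.96 = 1.0421 N·m.
Gear mesh: ratio = 153/45 = 3.4; torque at shaft V = 1.0421 × 3.4 × 0.98 = 3.4723 N·m.
Gear mesh: ratio = 22/106 = 0.20755; torque at the drum = 3.4723 × 0.20755 × 0.96 = 0.69184 N·m.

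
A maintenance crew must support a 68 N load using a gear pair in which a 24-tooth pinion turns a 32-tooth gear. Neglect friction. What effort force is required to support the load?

51 N

Gear pair MA = 32/24 = 1.3333.
Effort = load / MA = 68 / 1.3333 = 51 N.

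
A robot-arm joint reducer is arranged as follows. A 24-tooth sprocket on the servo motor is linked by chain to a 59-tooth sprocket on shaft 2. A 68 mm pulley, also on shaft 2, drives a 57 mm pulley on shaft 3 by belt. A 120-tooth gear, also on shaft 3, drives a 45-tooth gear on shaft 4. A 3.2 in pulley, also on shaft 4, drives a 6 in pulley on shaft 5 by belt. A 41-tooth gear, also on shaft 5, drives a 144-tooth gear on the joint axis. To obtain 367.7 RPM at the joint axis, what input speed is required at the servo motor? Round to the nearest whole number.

Overall ratio R = 2.4583 × 0.83824 × 0.375 × 1.875 × 3.5122 = 5.0888.
Required input speed = output speed × R = 367.7 × 5.0888 = 1871.2 RPM.

1871 RPM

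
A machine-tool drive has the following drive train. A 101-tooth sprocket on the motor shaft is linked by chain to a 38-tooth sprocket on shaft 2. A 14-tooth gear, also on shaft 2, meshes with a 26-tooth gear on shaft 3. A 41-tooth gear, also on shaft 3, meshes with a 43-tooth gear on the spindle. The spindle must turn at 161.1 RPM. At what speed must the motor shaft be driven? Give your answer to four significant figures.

118.1 RPM

Overall ratio R = 0.37624 × 1.8571 × 1.0488 = 0.73281.
Required input speed = output speed × R = 161.1 × 0.73281 = 118.06 RPM.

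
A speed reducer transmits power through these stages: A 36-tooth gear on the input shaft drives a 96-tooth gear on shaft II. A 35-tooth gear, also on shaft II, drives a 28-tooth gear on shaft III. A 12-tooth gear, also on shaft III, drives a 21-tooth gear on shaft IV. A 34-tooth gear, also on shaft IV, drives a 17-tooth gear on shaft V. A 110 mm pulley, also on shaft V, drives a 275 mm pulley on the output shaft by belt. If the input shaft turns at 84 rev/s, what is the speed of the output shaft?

the input shaft → shaft II (gear mesh, 96/36): 84 ÷ 2.6667 = 31.5 rev/s
shaft II → shaft III (gear mesh, 28/35): 31.5 ÷ 0.8 = 39.375 rev/s
shaft III → shaft IV (gear mesh, 21/12): 39.375 ÷ 1.75 = 22.5 rev/s
shaft IV → shaft V (gear mesh, 17/34): 22.5 ÷ 0.5 = 45 rev/s
shaft V → the output shaft (belt, 275/110): 45 ÷ 2.5 = 18 rev/s

18 rev/s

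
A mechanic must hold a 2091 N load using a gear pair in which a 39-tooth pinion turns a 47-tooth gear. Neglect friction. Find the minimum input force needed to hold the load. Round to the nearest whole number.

Gear pair MA = 47/39 = 1.2051.
Effort = load / MA = 2091 / 1.2051 = 1735.1 N.

1735 N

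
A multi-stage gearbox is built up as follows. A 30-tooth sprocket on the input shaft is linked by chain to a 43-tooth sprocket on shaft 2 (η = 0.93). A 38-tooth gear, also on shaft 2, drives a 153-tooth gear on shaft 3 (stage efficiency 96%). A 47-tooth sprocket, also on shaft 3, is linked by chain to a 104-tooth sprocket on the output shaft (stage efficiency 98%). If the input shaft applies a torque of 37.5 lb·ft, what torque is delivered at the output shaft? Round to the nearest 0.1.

419.0 lb·ft

After the chain (43/30): 37.5 × 1.4333 × 0.93 = 49.988 lb·ft
After the gear mesh (153/38): 49.988 × 4.0263 × 0.96 = 193.21 lb·ft
After the chain (104/47): 193.21 × 2.2128 × 0.98 = 418.99 lb·ft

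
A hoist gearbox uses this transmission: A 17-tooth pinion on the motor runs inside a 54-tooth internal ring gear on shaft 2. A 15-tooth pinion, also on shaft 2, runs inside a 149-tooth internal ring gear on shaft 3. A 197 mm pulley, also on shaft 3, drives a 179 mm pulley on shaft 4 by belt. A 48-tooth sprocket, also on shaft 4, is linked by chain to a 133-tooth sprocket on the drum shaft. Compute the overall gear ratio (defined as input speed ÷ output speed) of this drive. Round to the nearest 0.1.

Each stage contributes driven/driver: internal gear 54/17 = 3.1765, internal gear 149/15 = 9.9333, belt 179/197 = 0.90863, chain 133/48 = 2.7708.
Overall: 3.1765 × 9.9333 × 0.90863 × 2.7708 = 79.44.

79.4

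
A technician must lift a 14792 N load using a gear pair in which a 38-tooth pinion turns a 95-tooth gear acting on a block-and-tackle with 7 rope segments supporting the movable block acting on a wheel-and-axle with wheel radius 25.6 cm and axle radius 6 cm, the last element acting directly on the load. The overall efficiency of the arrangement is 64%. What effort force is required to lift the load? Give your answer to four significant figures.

Gear pair MA = 95/38 = 2.5.
Block-and-tackle MA = number of supporting rope parts = 7.
Wheel-and-axle MA = R/r = 25.6/6 = 4.2667.
Combined ideal MA = 2.5 × 7 × 4.2667 = 74.667.
Actual MA = 74.667 × 0.64 = 47.787.
Effort = load / actual MA = 14792 / 47.787 = 309.54 N.

309.5 N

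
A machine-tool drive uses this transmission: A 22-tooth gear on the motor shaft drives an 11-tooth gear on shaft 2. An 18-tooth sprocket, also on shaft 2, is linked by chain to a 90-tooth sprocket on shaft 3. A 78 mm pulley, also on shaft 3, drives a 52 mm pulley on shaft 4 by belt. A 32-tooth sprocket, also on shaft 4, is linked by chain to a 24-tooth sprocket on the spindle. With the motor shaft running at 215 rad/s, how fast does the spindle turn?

172 rad/s

Gear mesh: ratio = 11/22 = 0.5, so shaft 2 turns at 215 / 0.5 = 430 rad/s.
Chain: ratio = 90/18 = 5, so shaft 3 turns at 430 / 5 = 86 rad/s.
Belt: ratio = 52/78 = 0.66667, so shaft 4 turns at 86 / 0.66667 = 129 rad/s.
Chain: ratio = 24/32 = 0.75, so the spindle turns at 129 / 0.75 = 172 rad/s.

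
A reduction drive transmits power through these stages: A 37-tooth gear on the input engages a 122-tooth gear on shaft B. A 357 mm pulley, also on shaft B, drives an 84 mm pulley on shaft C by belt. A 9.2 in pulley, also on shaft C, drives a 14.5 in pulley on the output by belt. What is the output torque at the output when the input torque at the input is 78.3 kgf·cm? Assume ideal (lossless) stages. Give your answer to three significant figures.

gear mesh 122/37 = 3.2973 → τ = 78.3·3.2973 = 258.18 kgf·cm
belt 84/357 = 0.23529 → τ = 258.18·0.23529 = 60.748 kgf·cm
belt 14.5/9.2 = 1.5761 → τ = 60.748·1.5761 = 95.744 kgf·cm

95.7 kgf·cm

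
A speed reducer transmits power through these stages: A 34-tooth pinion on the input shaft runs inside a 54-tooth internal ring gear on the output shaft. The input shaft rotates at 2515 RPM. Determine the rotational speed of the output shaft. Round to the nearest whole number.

internal gear 54/34 = 1.5882 → 2515/1.5882 = 1583.5 RPM

1584 RPM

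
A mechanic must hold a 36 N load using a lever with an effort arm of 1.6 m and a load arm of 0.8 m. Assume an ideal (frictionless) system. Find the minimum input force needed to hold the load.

Lever MA = effort arm / load arm = 1.6/0.8 = 2.
Effort = load / MA = 36 / 2 = 18 N.

18 N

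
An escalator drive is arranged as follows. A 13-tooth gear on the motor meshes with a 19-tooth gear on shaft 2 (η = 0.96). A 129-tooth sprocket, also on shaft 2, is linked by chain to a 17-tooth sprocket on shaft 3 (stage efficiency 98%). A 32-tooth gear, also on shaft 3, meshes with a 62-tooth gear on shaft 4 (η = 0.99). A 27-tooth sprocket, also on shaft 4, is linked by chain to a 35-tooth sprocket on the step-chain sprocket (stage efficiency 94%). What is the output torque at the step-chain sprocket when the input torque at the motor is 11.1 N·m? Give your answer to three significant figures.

After the gear mesh (19/13): 11.1 × 1.4615 × 0.96 = 15.574 N·m
After the chain (17/129): 15.574 × 0.13178 × 0.98 = 2.0114 N·m
After the gear mesh (62/32): 2.0114 × 1.9375 × 0.99 = 3.858 N·m
After the chain (35/27): 3.858 × 1.2963 × 0.94 = 4.7011 N·m

4.70 N·m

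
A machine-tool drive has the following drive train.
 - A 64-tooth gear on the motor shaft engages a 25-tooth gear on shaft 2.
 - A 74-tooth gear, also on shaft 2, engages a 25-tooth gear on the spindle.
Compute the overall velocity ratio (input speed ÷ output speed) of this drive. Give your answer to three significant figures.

Each stage contributes driven/driver: gear mesh 25/64 = 0.39062, gear mesh 25/74 = 0.33784.
Overall: 0.39062 × 0.33784 = 0.13197.

0.132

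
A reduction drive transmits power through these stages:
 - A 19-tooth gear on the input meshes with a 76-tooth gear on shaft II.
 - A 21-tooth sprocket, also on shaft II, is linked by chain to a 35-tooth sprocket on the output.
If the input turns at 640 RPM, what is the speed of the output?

the input → shaft II (gear mesh, 76/19): 640 ÷ 4 = 160 RPM
shaft II → the output (chain, 35/21): 160 ÷ 1.6667 = 96 RPM

96 RPM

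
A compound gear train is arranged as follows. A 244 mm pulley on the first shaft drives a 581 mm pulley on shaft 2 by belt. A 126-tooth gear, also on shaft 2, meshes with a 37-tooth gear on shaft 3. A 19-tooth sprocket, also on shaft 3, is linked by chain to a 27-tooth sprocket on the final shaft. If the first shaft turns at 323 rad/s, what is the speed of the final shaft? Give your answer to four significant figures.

the first shaft → shaft 2 (belt, 581/244): 323 ÷ 2.3811 = 135.65 rad/s
shaft 2 → shaft 3 (gear mesh, 37/126): 135.65 ÷ 0.29365 = 461.94 rad/s
shaft 3 → the final shaft (chain, 27/19): 461.94 ÷ 1.4211 = 325.07 rad/s

325.1 rad/s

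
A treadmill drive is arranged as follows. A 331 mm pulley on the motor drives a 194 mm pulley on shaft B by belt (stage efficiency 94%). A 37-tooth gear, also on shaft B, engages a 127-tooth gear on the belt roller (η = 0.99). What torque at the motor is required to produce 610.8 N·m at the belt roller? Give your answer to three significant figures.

326 N·m

Overall ratio R = 0.5861 × 3.4324 = 2.0118; overall efficiency η = 0.94 × 0.99 = 0.9306.
Input torque = output torque / (R × η) = 610.8 / (2.0118 × 0.9306) = 326.26 N·m.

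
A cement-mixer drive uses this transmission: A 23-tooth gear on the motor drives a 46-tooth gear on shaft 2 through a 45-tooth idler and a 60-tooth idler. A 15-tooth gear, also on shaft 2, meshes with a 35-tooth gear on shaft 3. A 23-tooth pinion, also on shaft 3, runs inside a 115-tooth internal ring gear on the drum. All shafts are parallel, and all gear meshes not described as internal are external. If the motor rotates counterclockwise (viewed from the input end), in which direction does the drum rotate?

counterclockwise

the motor → shaft 2: driver → idler → idler → driven is 3 external meshes, 3 reversals → CW.
shaft 2 → shaft 3: external mesh, 1 reversal → CCW.
shaft 3 → the drum: internal mesh, same direction → CCW.
4 reversals in total — an even number — so the drum turns the same way as the motor.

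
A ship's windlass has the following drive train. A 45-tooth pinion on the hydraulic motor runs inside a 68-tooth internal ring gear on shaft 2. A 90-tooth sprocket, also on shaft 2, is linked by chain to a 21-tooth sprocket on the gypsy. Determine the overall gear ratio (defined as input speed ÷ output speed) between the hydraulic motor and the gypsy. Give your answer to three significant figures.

0.353

Each stage contributes driven/driver: internal gear 68/45 = 1.5111, chain 21/90 = 0.23333.
Overall: 1.5111 × 0.23333 = 0.35259.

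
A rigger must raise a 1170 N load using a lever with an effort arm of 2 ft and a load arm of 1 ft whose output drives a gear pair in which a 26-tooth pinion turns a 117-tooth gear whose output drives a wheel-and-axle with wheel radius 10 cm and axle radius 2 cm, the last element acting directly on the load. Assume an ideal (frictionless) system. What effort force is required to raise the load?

26 N

Lever MA = effort arm / load arm = 2/1 = 2.
Gear pair MA = 117/26 = 4.5.
Wheel-and-axle MA = R/r = 10/2 = 5.
Combined ideal MA = 2 × 4.5 × 5 = 45.
Effort = load / MA = 1170 / 45 = 26 N.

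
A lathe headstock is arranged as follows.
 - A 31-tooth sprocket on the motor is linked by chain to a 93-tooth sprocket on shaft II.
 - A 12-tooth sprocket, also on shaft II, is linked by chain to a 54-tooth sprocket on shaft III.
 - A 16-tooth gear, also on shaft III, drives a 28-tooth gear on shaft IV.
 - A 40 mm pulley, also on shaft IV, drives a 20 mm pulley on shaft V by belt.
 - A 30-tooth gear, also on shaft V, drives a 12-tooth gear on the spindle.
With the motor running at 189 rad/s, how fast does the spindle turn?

chain 93/31 = 3 → 189/3 = 63 rad/s
chain 54/12 = 4.5 → 63/4.5 = 14 rad/s
gear mesh 28/16 = 1.75 → 14/1.75 = 8 rad/s
belt 20/40 = 0.5 → 8/0.5 = 16 rad/s
gear mesh 12/30 = 0.4 → 16/0.4 = 40 rad/s

40 rad/s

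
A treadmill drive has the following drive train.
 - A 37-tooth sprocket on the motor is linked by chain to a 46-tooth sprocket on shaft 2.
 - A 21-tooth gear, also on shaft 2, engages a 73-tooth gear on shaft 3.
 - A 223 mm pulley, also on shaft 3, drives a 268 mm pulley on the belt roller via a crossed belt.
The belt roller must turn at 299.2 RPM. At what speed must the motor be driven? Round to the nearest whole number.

Overall ratio R = 1.2432 × 3.4762 × 1.2018 = 5.1939.
Required input speed = output speed × R = 299.2 × 5.1939 = 1554 RPM.

1554 RPM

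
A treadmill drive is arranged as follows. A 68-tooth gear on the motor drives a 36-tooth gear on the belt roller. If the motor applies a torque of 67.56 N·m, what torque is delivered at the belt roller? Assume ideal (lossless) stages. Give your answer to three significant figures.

35.8 N·m

After the gear mesh (36/68): 67.56 × 0.52941 = 35.767 N·m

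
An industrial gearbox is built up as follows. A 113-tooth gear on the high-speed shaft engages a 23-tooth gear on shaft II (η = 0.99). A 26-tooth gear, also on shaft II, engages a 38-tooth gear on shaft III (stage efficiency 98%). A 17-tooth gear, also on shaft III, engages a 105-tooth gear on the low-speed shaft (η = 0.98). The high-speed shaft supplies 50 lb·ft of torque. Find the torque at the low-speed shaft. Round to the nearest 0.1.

After the gear mesh (23/113): 50 × 0.20354 × 0.99 = 10.075 lb·ft
After the gear mesh (38/26): 10.075 × 1.4615 × 0.98 = 14.431 lb·ft
After the gear mesh (105/17): 14.431 × 6.1765 × 0.98 = 87.349 lb·ft

87.3 lb·ft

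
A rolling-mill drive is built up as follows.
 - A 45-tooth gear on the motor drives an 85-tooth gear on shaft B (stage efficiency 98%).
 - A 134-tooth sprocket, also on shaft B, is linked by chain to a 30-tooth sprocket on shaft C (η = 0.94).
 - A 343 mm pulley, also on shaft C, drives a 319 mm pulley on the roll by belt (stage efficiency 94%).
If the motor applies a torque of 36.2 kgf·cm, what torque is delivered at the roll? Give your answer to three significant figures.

12.3 kgf·cm

After the gear mesh (85/45): 36.2 × 1.8889 × 0.98 = 67.01 kgf·cm
After the chain (30/134): 67.01 × 0.22388 × 0.94 = 14.102 kgf·cm
After the belt (319/343): 14.102 × 0.93003 × 0.94 = 12.328 kgf·cm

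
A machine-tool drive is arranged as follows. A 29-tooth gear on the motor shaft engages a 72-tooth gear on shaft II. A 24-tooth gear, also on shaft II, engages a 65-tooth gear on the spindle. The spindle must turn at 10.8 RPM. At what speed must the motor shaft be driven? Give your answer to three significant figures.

Overall ratio R = 2.4828 × 2.7083 = 6.7241.
Required input speed = output speed × R = 10.8 × 6.7241 = 72.621 RPM.

72.6 RPM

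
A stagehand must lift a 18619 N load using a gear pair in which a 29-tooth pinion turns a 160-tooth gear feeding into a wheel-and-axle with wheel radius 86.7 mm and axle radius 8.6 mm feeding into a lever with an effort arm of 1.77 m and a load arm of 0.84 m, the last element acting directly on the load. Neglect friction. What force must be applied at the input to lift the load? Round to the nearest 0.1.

158.9 N

Gear pair MA = 160/29 = 5.5172.
Wheel-and-axle MA = R/r = 86.7/8.6 = 10.081.
Lever MA = effort arm / load arm = 1.77/0.84 = 2.1071.
Combined ideal MA = 5.5172 × 10.081 × 2.1071 = 117.2.
Effort = load / MA = 18619 / 117.2 = 158.86 N.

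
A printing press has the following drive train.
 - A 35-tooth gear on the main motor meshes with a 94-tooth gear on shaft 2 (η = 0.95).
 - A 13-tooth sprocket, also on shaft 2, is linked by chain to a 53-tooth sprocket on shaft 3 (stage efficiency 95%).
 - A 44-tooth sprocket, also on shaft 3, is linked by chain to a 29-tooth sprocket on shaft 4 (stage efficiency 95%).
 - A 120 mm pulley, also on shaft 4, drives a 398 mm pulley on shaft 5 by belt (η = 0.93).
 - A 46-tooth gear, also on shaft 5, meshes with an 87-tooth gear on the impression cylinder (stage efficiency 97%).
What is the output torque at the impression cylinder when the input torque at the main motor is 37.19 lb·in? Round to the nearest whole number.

1302 lb·in

Gear mesh: ratio = 94/35 = 2.6857; torque at shaft 2 = 37.19 × 2.6857 × 0.95 = 94.888 lb·in.
Chain: ratio = 53/13 = 4.0769; torque at shaft 3 = 94.888 × 4.0769 × 0.95 = 367.51 lb·in.
Chain: ratio = 29/44 = 0.65909; torque at shaft 4 = 367.51 × 0.65909 × 0.95 = 230.11 lb·in.
Belt: ratio = 398/120 = 3.3167; torque at shaft 5 = 230.11 × 3.3167 × 0.93 = 709.77 lb·in.
Gear mesh: ratio = 87/46 = 1.8913; torque at the impression cylinder = 709.77 × 1.8913 × 0.97 = 1302.1 lb·in.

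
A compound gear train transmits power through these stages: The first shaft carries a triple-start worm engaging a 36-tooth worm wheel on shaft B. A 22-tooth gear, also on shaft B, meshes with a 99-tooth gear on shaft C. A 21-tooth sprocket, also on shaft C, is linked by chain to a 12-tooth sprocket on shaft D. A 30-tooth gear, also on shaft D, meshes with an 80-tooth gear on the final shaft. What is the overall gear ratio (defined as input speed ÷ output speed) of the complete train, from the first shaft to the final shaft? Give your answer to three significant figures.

82.3

Each stage contributes driven/driver: worm 36/3 = 12, gear mesh 99/22 = 4.5, chain 12/21 = 0.57143, gear mesh 80/30 = 2.6667.
Overall: 12 × 4.5 × 0.57143 × 2.6667 = 82.286.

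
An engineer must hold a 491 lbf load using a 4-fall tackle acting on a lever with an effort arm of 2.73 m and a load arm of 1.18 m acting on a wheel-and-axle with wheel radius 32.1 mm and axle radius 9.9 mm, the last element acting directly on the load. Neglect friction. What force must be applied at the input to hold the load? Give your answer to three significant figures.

Block-and-tackle MA = number of supporting rope parts = 4.
Lever MA = effort arm / load arm = 2.73/1.18 = 2.3136.
Wheel-and-axle MA = R/r = 32.1/9.9 = 3.2424.
Combined ideal MA = 4 × 2.3136 × 3.2424 = 30.006.
Effort = load / MA = 491 / 30.006 = 16.363 lbf.

16.4 lbf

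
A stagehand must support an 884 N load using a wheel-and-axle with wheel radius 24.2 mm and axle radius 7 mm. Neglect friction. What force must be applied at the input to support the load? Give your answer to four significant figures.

255.7 N

Wheel-and-axle MA = R/r = 24.2/7 = 3.4571.
Effort = load / MA = 884 / 3.4571 = 255.7 N.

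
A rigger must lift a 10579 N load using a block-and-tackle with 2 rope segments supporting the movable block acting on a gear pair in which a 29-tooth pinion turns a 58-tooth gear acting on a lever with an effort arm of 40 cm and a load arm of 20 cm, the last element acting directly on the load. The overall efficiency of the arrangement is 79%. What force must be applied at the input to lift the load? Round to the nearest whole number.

Block-and-tackle MA = number of supporting rope parts = 2.
Gear pair MA = 58/29 = 2.
Lever MA = effort arm / load arm = 40/20 = 2.
Combined ideal MA = 2 × 2 × 2 = 8.
Actual MA = 8 × 0.79 = 6.32.
Effort = load / actual MA = 10579 / 6.32 = 1673.9 N.

1674 N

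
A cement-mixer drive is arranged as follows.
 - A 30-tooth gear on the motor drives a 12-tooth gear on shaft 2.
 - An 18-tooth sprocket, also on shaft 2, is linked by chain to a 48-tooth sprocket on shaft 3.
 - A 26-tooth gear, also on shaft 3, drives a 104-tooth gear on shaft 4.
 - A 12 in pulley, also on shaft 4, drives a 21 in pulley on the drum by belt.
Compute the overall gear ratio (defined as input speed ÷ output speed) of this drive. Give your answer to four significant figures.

Each stage contributes driven/driver: gear mesh 12/30 = 0.4, chain 48/18 = 2.6667, gear mesh 104/26 = 4, belt 21/12 = 1.75.
Overall: 0.4 × 2.6667 × 4 × 1.75 = 7.4667.

7.467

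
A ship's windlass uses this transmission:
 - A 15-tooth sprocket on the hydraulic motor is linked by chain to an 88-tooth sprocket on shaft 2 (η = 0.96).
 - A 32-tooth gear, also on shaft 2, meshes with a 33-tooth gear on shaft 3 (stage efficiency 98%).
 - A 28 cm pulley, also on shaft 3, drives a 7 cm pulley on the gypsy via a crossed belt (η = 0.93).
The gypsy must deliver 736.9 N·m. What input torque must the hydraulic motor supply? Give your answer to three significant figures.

Overall ratio R = 5.8667 × 1.0312 × 0.25 = 1.5125; overall efficiency η = 0.96 × 0.98 × 0.93 = 0.8749.
Input torque = output torque / (R × η) = 736.9 / (1.5125 × 0.8749) = 556.84 N·m.

557 N·m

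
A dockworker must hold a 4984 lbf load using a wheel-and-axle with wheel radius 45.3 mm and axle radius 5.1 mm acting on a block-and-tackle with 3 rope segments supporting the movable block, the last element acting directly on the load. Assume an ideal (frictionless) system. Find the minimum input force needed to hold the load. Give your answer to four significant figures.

187.0 lbf

Wheel-and-axle MA = R/r = 45.3/5.1 = 8.8824.
Block-and-tackle MA = number of supporting rope parts = 3.
Combined ideal MA = 8.8824 × 3 = 26.647.
Effort = load / MA = 4984 / 26.647 = 187.04 lbf.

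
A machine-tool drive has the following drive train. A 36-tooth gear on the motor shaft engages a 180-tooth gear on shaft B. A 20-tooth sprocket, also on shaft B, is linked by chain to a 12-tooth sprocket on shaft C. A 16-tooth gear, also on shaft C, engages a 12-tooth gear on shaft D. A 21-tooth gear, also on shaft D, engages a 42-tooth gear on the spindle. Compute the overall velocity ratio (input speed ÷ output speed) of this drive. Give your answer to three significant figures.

4.50

Each stage contributes driven/driver: gear mesh 180/36 = 5, chain 12/20 = 0.6, gear mesh 12/16 = 0.75, gear mesh 42/21 = 2.
Overall: 5 × 0.6 × 0.75 × 2 = 4.5.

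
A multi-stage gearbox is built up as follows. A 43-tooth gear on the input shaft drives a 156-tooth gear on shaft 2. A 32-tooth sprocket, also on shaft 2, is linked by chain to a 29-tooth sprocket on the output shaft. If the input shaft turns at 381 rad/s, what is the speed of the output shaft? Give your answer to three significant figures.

gear mesh 156/43 = 3.6279 → 381/3.6279 = 105.02 rad/s
chain 29/32 = 0.90625 → 105.02/0.90625 = 115.88 rad/s

116 rad/s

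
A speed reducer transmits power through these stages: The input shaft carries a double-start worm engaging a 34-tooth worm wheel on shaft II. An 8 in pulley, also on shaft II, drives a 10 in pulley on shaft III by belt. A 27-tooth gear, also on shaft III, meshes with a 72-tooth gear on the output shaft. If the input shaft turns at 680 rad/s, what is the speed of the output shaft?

12 rad/s

the input shaft → shaft II (worm, 34/2): 680 ÷ 17 = 40 rad/s
shaft II → shaft III (belt, 10/8): 40 ÷ 1.25 = 32 rad/s
shaft III → the output shaft (gear mesh, 72/27): 32 ÷ 2.6667 = 12 rad/s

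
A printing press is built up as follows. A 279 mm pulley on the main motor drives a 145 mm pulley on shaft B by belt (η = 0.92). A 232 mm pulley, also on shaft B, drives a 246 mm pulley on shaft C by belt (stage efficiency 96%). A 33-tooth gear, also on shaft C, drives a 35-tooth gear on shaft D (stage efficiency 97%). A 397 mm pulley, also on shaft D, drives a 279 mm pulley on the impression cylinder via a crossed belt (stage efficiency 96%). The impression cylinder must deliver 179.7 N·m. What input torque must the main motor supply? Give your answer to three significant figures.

532 N·m

Overall ratio R = 0.51971 × 1.0603 × 1.0606 × 0.70277 = 0.41075; overall efficiency η = 0.92 × 0.96 × 0.97 × 0.96 = 0.8224.
Input torque = output torque / (R × η) = 179.7 / (0.41075 × 0.8224) = 531.95 N·m.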